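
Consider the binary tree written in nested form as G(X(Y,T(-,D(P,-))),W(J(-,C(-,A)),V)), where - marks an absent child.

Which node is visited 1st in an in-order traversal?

In-order visits the left subtree, then the node, then the right subtree.
At G: go left to X.
  At X: go left to Y.
    Y is a leaf — visit Y.
  Visit X.
  At X: go right to T.
    At T: no left child.
    Visit T.
    At T: go right to D.
      At D: go left to P.
        P is a leaf — visit P.
      Visit D.
      At D: no right child.
Visit G.
At G: go right to W.
  At W: go left to J.
    At J: no left child.
    Visit J.
    At J: go right to C.
      At C: no left child.
      Visit C.
      At C: go right to A.
        A is a leaf — visit A.
  Visit W.
  At W: go right to V.
    V is a leaf — visit V.
Full in-order sequence: Y, X, T, P, D, G, J, C, A, W, V.

Y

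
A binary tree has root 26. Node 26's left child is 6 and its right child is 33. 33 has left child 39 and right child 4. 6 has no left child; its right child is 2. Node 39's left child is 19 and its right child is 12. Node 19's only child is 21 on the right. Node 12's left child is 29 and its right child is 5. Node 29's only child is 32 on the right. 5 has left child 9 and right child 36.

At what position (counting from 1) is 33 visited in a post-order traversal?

13

Post-order visits the left subtree, then the right subtree, then the node.
At 26: go left to 6.
  At 6: no left child.
  At 6: go right to 2.
    2 is a leaf — visit 2.
  Visit 6.
At 26: go right to 33.
  At 33: go left to 39.
    At 39: go left to 19.
      At 19: no left child.
      At 19: go right to 21.
        21 is a leaf — visit 21.
      Visit 19.
    At 39: go right to 12.
      At 12: go left to 29.
        At 29: no left child.
        At 29: go right to 32.
          32 is a leaf — visit 32.
        Visit 29.
      At 12: go right to 5.
        At 5: go left to 9.
          9 is a leaf — visit 9.
        At 5: go right to 36.
          36 is a leaf — visit 36.
        Visit 5.
      Visit 12.
    Visit 39.
  At 33: go right to 4.
    4 is a leaf — visit 4.
  Visit 33.
Visit 26.
Full post-order sequence: 2, 6, 21, 19, 32, 29, 9, 36, 5, 12, 39, 4, 33, 26.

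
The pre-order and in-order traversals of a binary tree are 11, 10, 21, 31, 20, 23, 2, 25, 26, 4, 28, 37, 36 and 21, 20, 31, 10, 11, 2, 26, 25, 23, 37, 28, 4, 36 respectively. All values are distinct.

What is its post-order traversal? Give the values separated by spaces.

The first element of pre-order is the root; it splits in-order into left and right subtrees.
Root 11: left subtree has 4 nodes {21, 20, 31, 10}, right has 8 {2, 26, 25, 23, 37, 28, 4, 36}.
  Root 10: left subtree has 3 nodes {21, 20, 31}, right has 0 { }.
    Root 21: left subtree has 0 nodes { }, right has 2 {20, 31}.
      Root 31: left subtree has 1 node {20}, right has 0 { }.
  Root 23: left subtree has 3 nodes {2, 26, 25}, right has 4 {37, 28, 4, 36}.
    Root 2: left subtree has 0 nodes { }, right has 2 {26, 25}.
      Root 25: left subtree has 1 node {26}, right has 0 { }.
    Root 4: left subtree has 2 nodes {37, 28}, right has 1 {36}.
      Root 28: left subtree has 1 node {37}, right has 0 { }.

20 31 21 10 26 25 2 37 28 36 4 23 11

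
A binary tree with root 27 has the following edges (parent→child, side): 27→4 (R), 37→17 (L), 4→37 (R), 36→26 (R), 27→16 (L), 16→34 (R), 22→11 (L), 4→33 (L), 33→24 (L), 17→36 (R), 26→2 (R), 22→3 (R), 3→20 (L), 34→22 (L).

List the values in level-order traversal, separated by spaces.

Level-order visits nodes level by level from the root, left to right within each level.
Level 0: 27
Level 1: 16, 4
Level 2: 34, 33, 37
Level 3: 22, 24, 17
Level 4: 11, 3, 36
Level 5: 20, 26
Level 6: 2

27 16 4 34 33 37 22 24 17 11 3 36 20 26 2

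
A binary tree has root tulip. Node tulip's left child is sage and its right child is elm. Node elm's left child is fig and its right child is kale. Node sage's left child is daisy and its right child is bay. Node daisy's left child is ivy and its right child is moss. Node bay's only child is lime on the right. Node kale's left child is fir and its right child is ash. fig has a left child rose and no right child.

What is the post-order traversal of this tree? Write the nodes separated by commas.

Post-order visits the left subtree, then the right subtree, then the node.
At tulip: go left to sage.
  At sage: go left to daisy.
    At daisy: go left to ivy.
      ivy is a leaf — visit ivy.
    At daisy: go right to moss.
      moss is a leaf — visit moss.
    Visit daisy.
  At sage: go right to bay.
    At bay: no left child.
    At bay: go right to lime.
      lime is a leaf — visit lime.
    Visit bay.
  Visit sage.
At tulip: go right to elm.
  At elm: go left to fig.
    At fig: go left to rose.
      rose is a leaf — visit rose.
    At fig: no right child.
    Visit fig.
  At elm: go right to kale.
    At kale: go left to fir.
      fir is a leaf — visit fir.
    At kale: go right to ash.
      ash is a leaf — visit ash.
    Visit kale.
  Visit elm.
Visit tulip.

ivy, moss, daisy, lime, bay, sage, rose, fig, fir, ash, kale, elm, tulip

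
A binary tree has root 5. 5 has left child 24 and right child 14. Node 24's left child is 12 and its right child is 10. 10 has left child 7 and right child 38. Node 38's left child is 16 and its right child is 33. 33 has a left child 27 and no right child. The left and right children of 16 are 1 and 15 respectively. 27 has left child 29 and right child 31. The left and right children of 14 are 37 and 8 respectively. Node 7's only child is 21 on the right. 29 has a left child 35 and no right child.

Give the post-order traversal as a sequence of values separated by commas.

Post-order visits the left subtree, then the right subtree, then the node.
At 5: go left to 24.
  At 24: go left to 12.
    12 is a leaf — visit 12.
  At 24: go right to 10.
    At 10: go left to 7.
      At 7: no left child.
      At 7: go right to 21.
        21 is a leaf — visit 21.
      Visit 7.
    At 10: go right to 38.
      At 38: go left to 16.
        At 16: go left to 1.
          1 is a leaf — visit 1.
        At 16: go right to 15.
          15 is a leaf — visit 15.
        Visit 16.
      At 38: go right to 33.
        At 33: go left to 27.
          At 27: go left to 29.
            At 29: go left to 35.
              35 is a leaf — visit 35.
            At 29: no right child.
            Visit 29.
          At 27: go right to 31.
            31 is a leaf — visit 31.
          Visit 27.
        At 33: no right child.
        Visit 33.
      Visit 38.
    Visit 10.
  Visit 24.
At 5: go right to 14.
  At 14: go left to 37.
    37 is a leaf — visit 37.
  At 14: go right to 8.
    8 is a leaf — visit 8.
  Visit 14.
Visit 5.

12, 21, 7, 1, 15, 16, 35, 29, 31, 27, 33, 38, 10, 24, 37, 8, 14, 5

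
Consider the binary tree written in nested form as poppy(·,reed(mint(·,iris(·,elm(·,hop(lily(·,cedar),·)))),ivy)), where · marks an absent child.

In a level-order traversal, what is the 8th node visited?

Level-order visits nodes level by level from the root, left to right within each level.
Level 0: poppy
Level 1: reed
Level 2: mint, ivy
Level 3: iris
Level 4: elm
Level 5: hop
Level 6: lily
Level 7: cedar
Full level-order sequence: poppy, reed, mint, ivy, iris, elm, hop, lily, cedar.

lily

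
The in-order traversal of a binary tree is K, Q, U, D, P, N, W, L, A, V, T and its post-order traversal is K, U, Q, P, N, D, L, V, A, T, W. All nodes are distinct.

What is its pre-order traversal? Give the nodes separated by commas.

The last element of post-order is the root; it splits in-order into left and right subtrees.
Root W: left subtree has 6 nodes {K, Q, U, D, P, N}, right has 4 {L, A, V, T}.
  Root D: left subtree has 3 nodes {K, Q, U}, right has 2 {P, N}.
    Root Q: left subtree has 1 node {K}, right has 1 {U}.
    Root N: left subtree has 1 node {P}, right has 0 { }.
  Root T: left subtree has 3 nodes {L, A, V}, right has 0 { }.
    Root A: left subtree has 1 node {L}, right has 1 {V}.

W, D, Q, K, U, N, P, T, A, L, V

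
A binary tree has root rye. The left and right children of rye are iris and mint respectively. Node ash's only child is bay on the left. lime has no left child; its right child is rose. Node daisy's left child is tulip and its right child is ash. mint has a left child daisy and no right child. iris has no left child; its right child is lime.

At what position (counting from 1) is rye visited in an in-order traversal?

In-order visits the left subtree, then the node, then the right subtree.
At rye: go left to iris.
  At iris: no left child.
  Visit iris.
  At iris: go right to lime.
    At lime: no left child.
    Visit lime.
    At lime: go right to rose.
      rose is a leaf — visit rose.
Visit rye.
At rye: go right to mint.
  At mint: go left to daisy.
    At daisy: go left to tulip.
      tulip is a leaf — visit tulip.
    Visit daisy.
    At daisy: go right to ash.
      At ash: go left to bay.
        bay is a leaf — visit bay.
      Visit ash.
      At ash: no right child.
  Visit mint.
  At mint: no right child.
Full in-order sequence: iris, lime, rose, rye, tulip, daisy, bay, ash, mint.

4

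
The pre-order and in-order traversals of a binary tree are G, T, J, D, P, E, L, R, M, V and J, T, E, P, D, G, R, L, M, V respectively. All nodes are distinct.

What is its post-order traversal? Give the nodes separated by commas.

The first element of pre-order is the root; it splits in-order into left and right subtrees.
Root G: left subtree has 5 nodes {J, T, E, P, D}, right has 4 {R, L, M, V}.
  Root T: left subtree has 1 node {J}, right has 3 {E, P, D}.
    Root D: left subtree has 2 nodes {E, P}, right has 0 { }.
      Root P: left subtree has 1 node {E}, right has 0 { }.
  Root L: left subtree has 1 node {R}, right has 2 {M, V}.
    Root M: left subtree has 0 nodes { }, right has 1 {V}.

J, E, P, D, T, R, V, M, L, G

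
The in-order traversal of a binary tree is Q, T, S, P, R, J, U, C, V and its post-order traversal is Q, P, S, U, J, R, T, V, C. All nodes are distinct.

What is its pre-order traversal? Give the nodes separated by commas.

C, T, Q, R, S, P, J, U, V

The last element of post-order is the root; it splits in-order into left and right subtrees.
Root C: left subtree has 7 nodes {Q, T, S, P, R, J, U}, right has 1 {V}.
  Root T: left subtree has 1 node {Q}, right has 5 {S, P, R, J, U}.
    Root R: left subtree has 2 nodes {S, P}, right has 2 {J, U}.
      Root S: left subtree has 0 nodes { }, right has 1 {P}.
      Root J: left subtree has 0 nodes { }, right has 1 {U}.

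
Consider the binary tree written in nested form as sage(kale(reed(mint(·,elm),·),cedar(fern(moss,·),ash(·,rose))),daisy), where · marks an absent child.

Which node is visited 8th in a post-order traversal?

cedar

Post-order visits the left subtree, then the right subtree, then the node.
At sage: go left to kale.
  At kale: go left to reed.
    At reed: go left to mint.
      At mint: no left child.
      At mint: go right to elm.
        elm is a leaf — visit elm.
      Visit mint.
    At reed: no right child.
    Visit reed.
  At kale: go right to cedar.
    At cedar: go left to fern.
      At fern: go left to moss.
        moss is a leaf — visit moss.
      At fern: no right child.
      Visit fern.
    At cedar: go right to ash.
      At ash: no left child.
      At ash: go right to rose.
        rose is a leaf — visit rose.
      Visit ash.
    Visit cedar.
  Visit kale.
At sage: go right to daisy.
  daisy is a leaf — visit daisy.
Visit sage.
Full post-order sequence: elm, mint, reed, moss, fern, rose, ash, cedar, kale, daisy, sage.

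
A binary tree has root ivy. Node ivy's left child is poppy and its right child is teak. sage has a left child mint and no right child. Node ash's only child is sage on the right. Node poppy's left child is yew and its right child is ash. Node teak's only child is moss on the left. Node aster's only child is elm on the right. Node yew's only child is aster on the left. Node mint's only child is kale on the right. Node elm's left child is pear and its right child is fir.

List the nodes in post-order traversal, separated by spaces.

Post-order visits the left subtree, then the right subtree, then the node.
At ivy: go left to poppy.
  At poppy: go left to yew.
    At yew: go left to aster.
      At aster: no left child.
      At aster: go right to elm.
        At elm: go left to pear.
          pear is a leaf — visit pear.
        At elm: go right to fir.
          fir is a leaf — visit fir.
        Visit elm.
      Visit aster.
    At yew: no right child.
    Visit yew.
  At poppy: go right to ash.
    At ash: no left child.
    At ash: go right to sage.
      At sage: go left to mint.
        At mint: no left child.
        At mint: go right to kale.
          kale is a leaf — visit kale.
        Visit mint.
      At sage: no right child.
      Visit sage.
    Visit ash.
  Visit poppy.
At ivy: go right to teak.
  At teak: go left to moss.
    moss is a leaf — visit moss.
  At teak: no right child.
  Visit teak.
Visit ivy.

pear fir elm aster yew kale mint sage ash poppy moss teak ivy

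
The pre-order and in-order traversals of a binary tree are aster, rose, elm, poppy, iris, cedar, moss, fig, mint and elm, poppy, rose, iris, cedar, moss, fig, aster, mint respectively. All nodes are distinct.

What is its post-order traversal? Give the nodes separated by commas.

The first element of pre-order is the root; it splits in-order into left and right subtrees.
Root aster: left subtree has 7 nodes {elm, poppy, rose, iris, cedar, moss, fig}, right has 1 {mint}.
  Root rose: left subtree has 2 nodes {elm, poppy}, right has 4 {iris, cedar, moss, fig}.
    Root elm: left subtree has 0 nodes { }, right has 1 {poppy}.
    Root iris: left subtree has 0 nodes { }, right has 3 {cedar, moss, fig}.
      Root cedar: left subtree has 0 nodes { }, right has 2 {moss, fig}.
        Root moss: left subtree has 0 nodes { }, right has 1 {fig}.

poppy, elm, fig, moss, cedar, iris, rose, mint, aster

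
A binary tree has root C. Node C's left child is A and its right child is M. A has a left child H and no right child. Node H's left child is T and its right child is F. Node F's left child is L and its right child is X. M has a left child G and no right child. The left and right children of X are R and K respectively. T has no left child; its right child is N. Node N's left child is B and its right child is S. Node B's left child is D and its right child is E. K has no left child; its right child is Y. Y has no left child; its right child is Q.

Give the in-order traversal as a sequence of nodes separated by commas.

In-order visits the left subtree, then the node, then the right subtree.
At C: go left to A.
  At A: go left to H.
    At H: go left to T.
      At T: no left child.
      Visit T.
      At T: go right to N.
        At N: go left to B.
          At B: go left to D.
            D is a leaf — visit D.
          Visit B.
          At B: go right to E.
            E is a leaf — visit E.
        Visit N.
        At N: go right to S.
          S is a leaf — visit S.
    Visit H.
    At H: go right to F.
      At F: go left to L.
        L is a leaf — visit L.
      Visit F.
      At F: go right to X.
        At X: go left to R.
          R is a leaf — visit R.
        Visit X.
        At X: go right to K.
          At K: no left child.
          Visit K.
          At K: go right to Y.
            At Y: no left child.
            Visit Y.
            At Y: go right to Q.
              Q is a leaf — visit Q.
  Visit A.
  At A: no right child.
Visit C.
At C: go right to M.
  At M: go left to G.
    G is a leaf — visit G.
  Visit M.
  At M: no right child.

T, D, B, E, N, S, H, L, F, R, X, K, Y, Q, A, C, G, M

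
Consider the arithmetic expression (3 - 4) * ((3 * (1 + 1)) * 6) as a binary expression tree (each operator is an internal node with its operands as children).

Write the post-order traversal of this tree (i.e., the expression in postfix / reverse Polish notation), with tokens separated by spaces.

3 4 - 3 1 1 + * 6 * *

Post-order on an expression tree gives postfix notation: for each operator, emit left operand, right operand, then the operator.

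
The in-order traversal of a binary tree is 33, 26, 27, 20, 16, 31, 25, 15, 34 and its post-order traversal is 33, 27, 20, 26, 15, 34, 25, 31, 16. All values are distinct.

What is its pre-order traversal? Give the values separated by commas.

16, 26, 33, 20, 27, 31, 25, 34, 15

The last element of post-order is the root; it splits in-order into left and right subtrees.
Root 16: left subtree has 4 nodes {33, 26, 27, 20}, right has 4 {31, 25, 15, 34}.
  Root 26: left subtree has 1 node {33}, right has 2 {27, 20}.
    Root 20: left subtree has 1 node {27}, right has 0 { }.
  Root 31: left subtree has 0 nodes { }, right has 3 {25, 15, 34}.
    Root 25: left subtree has 0 nodes { }, right has 2 {15, 34}.
      Root 34: left subtree has 1 node {15}, right has 0 { }.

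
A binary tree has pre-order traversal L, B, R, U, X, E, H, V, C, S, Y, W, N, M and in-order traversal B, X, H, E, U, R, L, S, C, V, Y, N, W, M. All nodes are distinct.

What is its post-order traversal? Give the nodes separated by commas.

The first element of pre-order is the root; it splits in-order into left and right subtrees.
Root L: left subtree has 6 nodes {B, X, H, E, U, R}, right has 7 {S, C, V, Y, N, W, M}.
  Root B: left subtree has 0 nodes { }, right has 5 {X, H, E, U, R}.
    Root R: left subtree has 4 nodes {X, H, E, U}, right has 0 { }.
      Root U: left subtree has 3 nodes {X, H, E}, right has 0 { }.
        Root X: left subtree has 0 nodes { }, right has 2 {H, E}.
          Root E: left subtree has 1 node {H}, right has 0 { }.
  Root V: left subtree has 2 nodes {S, C}, right has 4 {Y, N, W, M}.
    Root C: left subtree has 1 node {S}, right has 0 { }.
    Root Y: left subtree has 0 nodes { }, right has 3 {N, W, M}.
      Root W: left subtree has 1 node {N}, right has 1 {M}.

H, E, X, U, R, B, S, C, N, M, W, Y, V, L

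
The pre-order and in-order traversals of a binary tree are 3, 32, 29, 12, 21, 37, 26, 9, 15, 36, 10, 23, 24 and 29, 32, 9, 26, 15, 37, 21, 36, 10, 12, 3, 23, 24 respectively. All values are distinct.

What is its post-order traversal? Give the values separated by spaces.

29 9 15 26 37 10 36 21 12 32 24 23 3

The first element of pre-order is the root; it splits in-order into left and right subtrees.
Root 3: left subtree has 10 nodes {29, 32, 9, 26, 15, 37, 21, 36, 10, 12}, right has 2 {23, 24}.
  Root 32: left subtree has 1 node {29}, right has 8 {9, 26, 15, 37, 21, 36, 10, 12}.
    Root 12: left subtree has 7 nodes {9, 26, 15, 37, 21, 36, 10}, right has 0 { }.
      Root 21: left subtree has 4 nodes {9, 26, 15, 37}, right has 2 {36, 10}.
        Root 37: left subtree has 3 nodes {9, 26, 15}, right has 0 { }.
          Root 26: left subtree has 1 node {9}, right has 1 {15}.
        Root 36: left subtree has 0 nodes { }, right has 1 {10}.
  Root 23: left subtree has 0 nodes { }, right has 1 {24}.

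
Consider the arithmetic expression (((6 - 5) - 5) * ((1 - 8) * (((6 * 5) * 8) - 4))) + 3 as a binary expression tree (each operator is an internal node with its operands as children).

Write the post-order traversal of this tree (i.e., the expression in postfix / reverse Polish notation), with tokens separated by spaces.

6 5 - 5 - 1 8 - 6 5 * 8 * 4 - * * 3 +

Post-order on an expression tree gives postfix notation: for each operator, emit left operand, right operand, then the operator.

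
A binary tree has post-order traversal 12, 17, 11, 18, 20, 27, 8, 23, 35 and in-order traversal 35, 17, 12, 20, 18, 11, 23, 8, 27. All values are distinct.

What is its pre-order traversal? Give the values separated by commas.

35, 23, 20, 17, 12, 18, 11, 8, 27

The last element of post-order is the root; it splits in-order into left and right subtrees.
Root 35: left subtree has 0 nodes { }, right has 8 {17, 12, 20, 18, 11, 23, 8, 27}.
  Root 23: left subtree has 5 nodes {17, 12, 20, 18, 11}, right has 2 {8, 27}.
    Root 20: left subtree has 2 nodes {17, 12}, right has 2 {18, 11}.
      Root 17: left subtree has 0 nodes { }, right has 1 {12}.
      Root 18: left subtree has 0 nodes { }, right has 1 {11}.
    Root 8: left subtree has 0 nodes { }, right has 1 {27}.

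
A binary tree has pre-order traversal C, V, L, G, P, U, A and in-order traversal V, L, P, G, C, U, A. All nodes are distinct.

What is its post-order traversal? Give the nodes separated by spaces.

P G L V A U C

The first element of pre-order is the root; it splits in-order into left and right subtrees.
Root C: left subtree has 4 nodes {V, L, P, G}, right has 2 {U, A}.
  Root V: left subtree has 0 nodes { }, right has 3 {L, P, G}.
    Root L: left subtree has 0 nodes { }, right has 2 {P, G}.
      Root G: left subtree has 1 node {P}, right has 0 { }.
  Root U: left subtree has 0 nodes { }, right has 1 {A}.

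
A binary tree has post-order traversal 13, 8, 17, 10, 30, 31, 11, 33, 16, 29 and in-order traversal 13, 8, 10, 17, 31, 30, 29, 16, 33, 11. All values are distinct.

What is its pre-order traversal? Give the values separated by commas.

29, 31, 10, 8, 13, 17, 30, 16, 33, 11

The last element of post-order is the root; it splits in-order into left and right subtrees.
Root 29: left subtree has 6 nodes {13, 8, 10, 17, 31, 30}, right has 3 {16, 33, 11}.
  Root 31: left subtree has 4 nodes {13, 8, 10, 17}, right has 1 {30}.
    Root 10: left subtree has 2 nodes {13, 8}, right has 1 {17}.
      Root 8: left subtree has 1 node {13}, right has 0 { }.
  Root 16: left subtree has 0 nodes { }, right has 2 {33, 11}.
    Root 33: left subtree has 0 nodes { }, right has 1 {11}.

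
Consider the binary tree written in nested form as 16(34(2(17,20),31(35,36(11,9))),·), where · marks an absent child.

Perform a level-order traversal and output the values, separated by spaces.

16 34 2 31 17 20 35 36 11 9

Level-order visits nodes level by level from the root, left to right within each level.
Level 0: 16
Level 1: 34
Level 2: 2, 31
Level 3: 17, 20, 35, 36
Level 4: 11, 9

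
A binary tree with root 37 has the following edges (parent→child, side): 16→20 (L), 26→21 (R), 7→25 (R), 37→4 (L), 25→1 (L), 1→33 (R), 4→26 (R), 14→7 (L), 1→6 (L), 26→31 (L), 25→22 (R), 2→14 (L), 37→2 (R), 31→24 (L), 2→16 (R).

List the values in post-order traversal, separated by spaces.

Post-order visits the left subtree, then the right subtree, then the node.
At 37: go left to 4.
  At 4: no left child.
  At 4: go right to 26.
    At 26: go left to 31.
      At 31: go left to 24.
        24 is a leaf — visit 24.
      At 31: no right child.
      Visit 31.
    At 26: go right to 21.
      21 is a leaf — visit 21.
    Visit 26.
  Visit 4.
At 37: go right to 2.
  At 2: go left to 14.
    At 14: go left to 7.
      At 7: no left child.
      At 7: go right to 25.
        At 25: go left to 1.
          At 1: go left to 6.
            6 is a leaf — visit 6.
          At 1: go right to 33.
            33 is a leaf — visit 33.
          Visit 1.
        At 25: go right to 22.
          22 is a leaf — visit 22.
        Visit 25.
      Visit 7.
    At 14: no right child.
    Visit 14.
  At 2: go right to 16.
    At 16: go left to 20.
      20 is a leaf — visit 20.
    At 16: no right child.
    Visit 16.
  Visit 2.
Visit 37.

24 31 21 26 4 6 33 1 22 25 7 14 20 16 2 37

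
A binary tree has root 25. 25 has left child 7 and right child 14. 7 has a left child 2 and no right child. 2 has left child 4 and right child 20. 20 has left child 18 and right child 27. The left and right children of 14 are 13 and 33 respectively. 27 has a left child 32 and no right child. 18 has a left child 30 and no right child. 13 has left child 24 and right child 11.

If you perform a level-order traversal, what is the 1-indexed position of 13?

5

Level-order visits nodes level by level from the root, left to right within each level.
Level 0: 25
Level 1: 7, 14
Level 2: 2, 13, 33
Level 3: 4, 20, 24, 11
Level 4: 18, 27
Level 5: 30, 32
Full level-order sequence: 25, 7, 14, 2, 13, 33, 4, 20, 24, 11, 18, 27, 30, 32.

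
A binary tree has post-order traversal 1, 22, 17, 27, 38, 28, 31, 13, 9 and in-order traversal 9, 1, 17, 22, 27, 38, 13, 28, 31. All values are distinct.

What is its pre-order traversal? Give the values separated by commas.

9, 13, 38, 27, 17, 1, 22, 31, 28

The last element of post-order is the root; it splits in-order into left and right subtrees.
Root 9: left subtree has 0 nodes { }, right has 8 {1, 17, 22, 27, 38, 13, 28, 31}.
  Root 13: left subtree has 5 nodes {1, 17, 22, 27, 38}, right has 2 {28, 31}.
    Root 38: left subtree has 4 nodes {1, 17, 22, 27}, right has 0 { }.
      Root 27: left subtree has 3 nodes {1, 17, 22}, right has 0 { }.
        Root 17: left subtree has 1 node {1}, right has 1 {22}.
    Root 31: left subtree has 1 node {28}, right has 0 { }.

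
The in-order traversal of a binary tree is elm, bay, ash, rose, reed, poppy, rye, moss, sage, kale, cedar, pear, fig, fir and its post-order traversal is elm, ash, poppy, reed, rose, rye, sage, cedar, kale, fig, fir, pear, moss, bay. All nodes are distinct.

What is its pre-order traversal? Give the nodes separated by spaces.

The last element of post-order is the root; it splits in-order into left and right subtrees.
Root bay: left subtree has 1 node {elm}, right has 12 {ash, rose, reed, poppy, rye, moss, sage, kale, cedar, pear, fig, fir}.
  Root moss: left subtree has 5 nodes {ash, rose, reed, poppy, rye}, right has 6 {sage, kale, cedar, pear, fig, fir}.
    Root rye: left subtree has 4 nodes {ash, rose, reed, poppy}, right has 0 { }.
      Root rose: left subtree has 1 node {ash}, right has 2 {reed, poppy}.
        Root reed: left subtree has 0 nodes { }, right has 1 {poppy}.
    Root pear: left subtree has 3 nodes {sage, kale, cedar}, right has 2 {fig, fir}.
      Root kale: left subtree has 1 node {sage}, right has 1 {cedar}.
      Root fir: left subtree has 1 node {fig}, right has 0 { }.

bay elm moss rye rose ash reed poppy pear kale sage cedar fir fig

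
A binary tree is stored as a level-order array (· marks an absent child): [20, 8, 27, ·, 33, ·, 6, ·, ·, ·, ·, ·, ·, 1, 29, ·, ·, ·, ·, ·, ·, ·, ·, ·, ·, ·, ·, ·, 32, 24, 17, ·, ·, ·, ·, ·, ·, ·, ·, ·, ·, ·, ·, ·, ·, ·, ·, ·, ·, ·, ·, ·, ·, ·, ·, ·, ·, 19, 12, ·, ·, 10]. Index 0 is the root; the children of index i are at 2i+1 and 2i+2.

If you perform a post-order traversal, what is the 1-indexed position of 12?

4

Post-order visits the left subtree, then the right subtree, then the node.
At 20: go left to 8.
  At 8: no left child.
  At 8: go right to 33.
    33 is a leaf — visit 33.
  Visit 8.
At 20: go right to 27.
  At 27: no left child.
  At 27: go right to 6.
    At 6: go left to 1.
      At 1: no left child.
      At 1: go right to 32.
        At 32: go left to 19.
          19 is a leaf — visit 19.
        At 32: go right to 12.
          12 is a leaf — visit 12.
        Visit 32.
      Visit 1.
    At 6: go right to 29.
      At 29: go left to 24.
        24 is a leaf — visit 24.
      At 29: go right to 17.
        At 17: go left to 10.
          10 is a leaf — visit 10.
        At 17: no right child.
        Visit 17.
      Visit 29.
    Visit 6.
  Visit 27.
Visit 20.
Full post-order sequence: 33, 8, 19, 12, 32, 1, 24, 10, 17, 29, 6, 27, 20.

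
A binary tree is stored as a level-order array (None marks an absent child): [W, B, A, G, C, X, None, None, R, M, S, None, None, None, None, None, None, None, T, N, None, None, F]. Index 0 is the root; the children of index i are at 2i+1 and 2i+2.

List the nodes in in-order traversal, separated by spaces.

G R T B N M C S F W X A

In-order visits the left subtree, then the node, then the right subtree.
At W: go left to B.
  At B: go left to G.
    At G: no left child.
    Visit G.
    At G: go right to R.
      At R: no left child.
      Visit R.
      At R: go right to T.
        T is a leaf — visit T.
  Visit B.
  At B: go right to C.
    At C: go left to M.
      At M: go left to N.
        N is a leaf — visit N.
      Visit M.
      At M: no right child.
    Visit C.
    At C: go right to S.
      At S: no left child.
      Visit S.
      At S: go right to F.
        F is a leaf — visit F.
Visit W.
At W: go right to A.
  At A: go left to X.
    X is a leaf — visit X.
  Visit A.
  At A: no right child.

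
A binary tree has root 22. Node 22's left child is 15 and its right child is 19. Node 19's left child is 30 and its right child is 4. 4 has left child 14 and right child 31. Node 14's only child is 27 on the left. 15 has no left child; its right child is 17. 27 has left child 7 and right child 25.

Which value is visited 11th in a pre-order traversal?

31

Pre-order visits the node, then its left subtree, then its right subtree.
Visit 22.
At 22: go left to 15.
  Visit 15.
  At 15: no left child.
  At 15: go right to 17.
    17 is a leaf — visit 17.
At 22: go right to 19.
  Visit 19.
  At 19: go left to 30.
    30 is a leaf — visit 30.
  At 19: go right to 4.
    Visit 4.
    At 4: go left to 14.
      Visit 14.
      At 14: go left to 27.
        Visit 27.
        At 27: go left to 7.
          7 is a leaf — visit 7.
        At 27: go right to 25.
          25 is a leaf — visit 25.
      At 14: no right child.
    At 4: go right to 31.
      31 is a leaf — visit 31.
Full pre-order sequence: 22, 15, 17, 19, 30, 4, 14, 27, 7, 25, 31.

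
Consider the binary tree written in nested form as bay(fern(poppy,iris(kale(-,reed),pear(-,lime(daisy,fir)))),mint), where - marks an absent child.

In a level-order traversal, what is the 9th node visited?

lime

Level-order visits nodes level by level from the root, left to right within each level.
Level 0: bay
Level 1: fern, mint
Level 2: poppy, iris
Level 3: kale, pear
Level 4: reed, lime
Level 5: daisy, fir
Full level-order sequence: bay, fern, mint, poppy, iris, kale, pear, reed, lime, daisy, fir.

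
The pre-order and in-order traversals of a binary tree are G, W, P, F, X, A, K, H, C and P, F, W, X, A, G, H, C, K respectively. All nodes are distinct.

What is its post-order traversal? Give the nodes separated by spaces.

The first element of pre-order is the root; it splits in-order into left and right subtrees.
Root G: left subtree has 5 nodes {P, F, W, X, A}, right has 3 {H, C, K}.
  Root W: left subtree has 2 nodes {P, F}, right has 2 {X, A}.
    Root P: left subtree has 0 nodes { }, right has 1 {F}.
    Root X: left subtree has 0 nodes { }, right has 1 {A}.
  Root K: left subtree has 2 nodes {H, C}, right has 0 { }.
    Root H: left subtree has 0 nodes { }, right has 1 {C}.

F P A X W C H K G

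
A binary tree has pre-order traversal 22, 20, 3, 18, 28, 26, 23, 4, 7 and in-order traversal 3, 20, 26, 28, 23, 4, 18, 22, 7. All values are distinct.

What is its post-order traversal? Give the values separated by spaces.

3 26 4 23 28 18 20 7 22

The first element of pre-order is the root; it splits in-order into left and right subtrees.
Root 22: left subtree has 7 nodes {3, 20, 26, 28, 23, 4, 18}, right has 1 {7}.
  Root 20: left subtree has 1 node {3}, right has 5 {26, 28, 23, 4, 18}.
    Root 18: left subtree has 4 nodes {26, 28, 23, 4}, right has 0 { }.
      Root 28: left subtree has 1 node {26}, right has 2 {23, 4}.
        Root 23: left subtree has 0 nodes { }, right has 1 {4}.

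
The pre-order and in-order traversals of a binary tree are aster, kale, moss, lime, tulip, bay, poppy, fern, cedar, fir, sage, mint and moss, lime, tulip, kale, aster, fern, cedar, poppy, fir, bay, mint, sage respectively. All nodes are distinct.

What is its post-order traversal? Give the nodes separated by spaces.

The first element of pre-order is the root; it splits in-order into left and right subtrees.
Root aster: left subtree has 4 nodes {moss, lime, tulip, kale}, right has 7 {fern, cedar, poppy, fir, bay, mint, sage}.
  Root kale: left subtree has 3 nodes {moss, lime, tulip}, right has 0 { }.
    Root moss: left subtree has 0 nodes { }, right has 2 {lime, tulip}.
      Root lime: left subtree has 0 nodes { }, right has 1 {tulip}.
  Root bay: left subtree has 4 nodes {fern, cedar, poppy, fir}, right has 2 {mint, sage}.
    Root poppy: left subtree has 2 nodes {fern, cedar}, right has 1 {fir}.
      Root fern: left subtree has 0 nodes { }, right has 1 {cedar}.
    Root sage: left subtree has 1 node {mint}, right has 0 { }.

tulip lime moss kale cedar fern fir poppy mint sage bay aster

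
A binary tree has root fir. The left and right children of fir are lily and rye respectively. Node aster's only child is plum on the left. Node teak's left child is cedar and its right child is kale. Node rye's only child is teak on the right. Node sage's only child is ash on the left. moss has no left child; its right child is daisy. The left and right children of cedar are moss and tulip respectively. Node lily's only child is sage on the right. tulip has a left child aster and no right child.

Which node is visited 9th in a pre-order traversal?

Pre-order visits the node, then its left subtree, then its right subtree.
Visit fir.
At fir: go left to lily.
  Visit lily.
  At lily: no left child.
  At lily: go right to sage.
    Visit sage.
    At sage: go left to ash.
      ash is a leaf — visit ash.
    At sage: no right child.
At fir: go right to rye.
  Visit rye.
  At rye: no left child.
  At rye: go right to teak.
    Visit teak.
    At teak: go left to cedar.
      Visit cedar.
      At cedar: go left to moss.
        Visit moss.
        At moss: no left child.
        At moss: go right to daisy.
          daisy is a leaf — visit daisy.
      At cedar: go right to tulip.
        Visit tulip.
        At tulip: go left to aster.
          Visit aster.
          At aster: go left to plum.
            plum is a leaf — visit plum.
          At aster: no right child.
        At tulip: no right child.
    At teak: go right to kale.
      kale is a leaf — visit kale.
Full pre-order sequence: fir, lily, sage, ash, rye, teak, cedar, moss, daisy, tulip, aster, plum, kale.

daisy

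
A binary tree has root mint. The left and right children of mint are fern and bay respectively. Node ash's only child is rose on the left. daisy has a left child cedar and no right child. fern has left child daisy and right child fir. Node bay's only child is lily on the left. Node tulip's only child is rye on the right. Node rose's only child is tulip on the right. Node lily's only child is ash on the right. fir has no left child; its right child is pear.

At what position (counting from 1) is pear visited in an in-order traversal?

In-order visits the left subtree, then the node, then the right subtree.
At mint: go left to fern.
  At fern: go left to daisy.
    At daisy: go left to cedar.
      cedar is a leaf — visit cedar.
    Visit daisy.
    At daisy: no right child.
  Visit fern.
  At fern: go right to fir.
    At fir: no left child.
    Visit fir.
    At fir: go right to pear.
      pear is a leaf — visit pear.
Visit mint.
At mint: go right to bay.
  At bay: go left to lily.
    At lily: no left child.
    Visit lily.
    At lily: go right to ash.
      At ash: go left to rose.
        At rose: no left child.
        Visit rose.
        At rose: go right to tulip.
          At tulip: no left child.
          Visit tulip.
          At tulip: go right to rye.
            rye is a leaf — visit rye.
      Visit ash.
      At ash: no right child.
  Visit bay.
  At bay: no right child.
Full in-order sequence: cedar, daisy, fern, fir, pear, mint, lily, rose, tulip, rye, ash, bay.

5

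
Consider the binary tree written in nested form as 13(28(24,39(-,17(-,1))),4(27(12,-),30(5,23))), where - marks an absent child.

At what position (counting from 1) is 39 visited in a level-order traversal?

5

Level-order visits nodes level by level from the root, left to right within each level.
Level 0: 13
Level 1: 28, 4
Level 2: 24, 39, 27, 30
Level 3: 17, 12, 5, 23
Level 4: 1
Full level-order sequence: 13, 28, 4, 24, 39, 27, 30, 17, 12, 5, 23, 1.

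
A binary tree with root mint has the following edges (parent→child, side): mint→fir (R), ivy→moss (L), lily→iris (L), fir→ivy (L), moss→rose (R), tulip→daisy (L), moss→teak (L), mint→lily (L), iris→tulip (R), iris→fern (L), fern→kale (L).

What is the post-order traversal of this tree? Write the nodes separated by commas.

kale, fern, daisy, tulip, iris, lily, teak, rose, moss, ivy, fir, mint

Post-order visits the left subtree, then the right subtree, then the node.
At mint: go left to lily.
  At lily: go left to iris.
    At iris: go left to fern.
      At fern: go left to kale.
        kale is a leaf — visit kale.
      At fern: no right child.
      Visit fern.
    At iris: go right to tulip.
      At tulip: go left to daisy.
        daisy is a leaf — visit daisy.
      At tulip: no right child.
      Visit tulip.
    Visit iris.
  At lily: no right child.
  Visit lily.
At mint: go right to fir.
  At fir: go left to ivy.
    At ivy: go left to moss.
      At moss: go left to teak.
        teak is a leaf — visit teak.
      At moss: go right to rose.
        rose is a leaf — visit rose.
      Visit moss.
    At ivy: no right child.
    Visit ivy.
  At fir: no right child.
  Visit fir.
Visit mint.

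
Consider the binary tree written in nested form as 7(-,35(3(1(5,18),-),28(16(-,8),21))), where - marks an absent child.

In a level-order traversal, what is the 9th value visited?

Level-order visits nodes level by level from the root, left to right within each level.
Level 0: 7
Level 1: 35
Level 2: 3, 28
Level 3: 1, 16, 21
Level 4: 5, 18, 8
Full level-order sequence: 7, 35, 3, 28, 1, 16, 21, 5, 18, 8.

18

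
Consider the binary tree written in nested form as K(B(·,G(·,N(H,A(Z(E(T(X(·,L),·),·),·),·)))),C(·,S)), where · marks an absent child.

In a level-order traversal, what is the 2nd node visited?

Level-order visits nodes level by level from the root, left to right within each level.
Level 0: K
Level 1: B, C
Level 2: G, S
Level 3: N
Level 4: H, A
Level 5: Z
Level 6: E
Level 7: T
Level 8: X
Level 9: L
Full level-order sequence: K, B, C, G, S, N, H, A, Z, E, T, X, L.

B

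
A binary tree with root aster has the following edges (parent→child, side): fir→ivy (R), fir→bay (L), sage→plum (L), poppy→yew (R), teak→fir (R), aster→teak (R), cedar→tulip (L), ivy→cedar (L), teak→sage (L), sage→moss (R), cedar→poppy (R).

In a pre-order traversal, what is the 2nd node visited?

teak

Pre-order visits the node, then its left subtree, then its right subtree.
Visit aster.
At aster: no left child.
At aster: go right to teak.
  Visit teak.
  At teak: go left to sage.
    Visit sage.
    At sage: go left to plum.
      plum is a leaf — visit plum.
    At sage: go right to moss.
      moss is a leaf — visit moss.
  At teak: go right to fir.
    Visit fir.
    At fir: go left to bay.
      bay is a leaf — visit bay.
    At fir: go right to ivy.
      Visit ivy.
      At ivy: go left to cedar.
        Visit cedar.
        At cedar: go left to tulip.
          tulip is a leaf — visit tulip.
        At cedar: go right to poppy.
          Visit poppy.
          At poppy: no left child.
          At poppy: go right to yew.
            yew is a leaf — visit yew.
      At ivy: no right child.
Full pre-order sequence: aster, teak, sage, plum, moss, fir, bay, ivy, cedar, tulip, poppy, yew.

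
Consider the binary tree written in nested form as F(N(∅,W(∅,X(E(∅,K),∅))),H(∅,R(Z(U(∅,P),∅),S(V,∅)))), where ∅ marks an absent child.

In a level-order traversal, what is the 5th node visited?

R

Level-order visits nodes level by level from the root, left to right within each level.
Level 0: F
Level 1: N, H
Level 2: W, R
Level 3: X, Z, S
Level 4: E, U, V
Level 5: K, P
Full level-order sequence: F, N, H, W, R, X, Z, S, E, U, V, K, P.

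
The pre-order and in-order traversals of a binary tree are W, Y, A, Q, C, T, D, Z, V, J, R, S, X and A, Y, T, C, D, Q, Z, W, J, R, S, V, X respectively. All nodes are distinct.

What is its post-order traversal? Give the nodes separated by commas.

The first element of pre-order is the root; it splits in-order into left and right subtrees.
Root W: left subtree has 7 nodes {A, Y, T, C, D, Q, Z}, right has 5 {J, R, S, V, X}.
  Root Y: left subtree has 1 node {A}, right has 5 {T, C, D, Q, Z}.
    Root Q: left subtree has 3 nodes {T, C, D}, right has 1 {Z}.
      Root C: left subtree has 1 node {T}, right has 1 {D}.
  Root V: left subtree has 3 nodes {J, R, S}, right has 1 {X}.
    Root J: left subtree has 0 nodes { }, right has 2 {R, S}.
      Root R: left subtree has 0 nodes { }, right has 1 {S}.

A, T, D, C, Z, Q, Y, S, R, J, X, V, W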